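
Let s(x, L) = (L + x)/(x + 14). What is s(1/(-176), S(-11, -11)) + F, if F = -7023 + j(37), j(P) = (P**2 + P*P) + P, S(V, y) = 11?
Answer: -3486963/821 ≈ -4247.2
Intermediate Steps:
s(x, L) = (L + x)/(14 + x)
j(P) = P + 2*P**2 (j(P) = (P**2 + P**2) + P = 2*P**2 + P = P + 2*P**2)
F = -4248 (F = -7023 + 37*(1 + 2*37) = -7023 + 37*(1 + 74) = -7023 + 37*75 = -7023 + 2775 = -4248)
s(1/(-176), S(-11, -11)) + F = (11 + 1/(-176))/(14 + 1/(-176)) - 4248 = (11 - 1/176)/(14 - 1/176) - 4248 = (1935/176)/(2463/176) - 4248 = (176/2463)*(1935/176) - 4248 = 645/821 - 4248 = -3486963/821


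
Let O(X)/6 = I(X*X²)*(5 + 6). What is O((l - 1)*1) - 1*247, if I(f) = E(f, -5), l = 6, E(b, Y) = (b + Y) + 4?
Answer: 7937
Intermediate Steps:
E(b, Y) = 4 + Y + b (E(b, Y) = (Y + b) + 4 = 4 + Y + b)
I(f) = -1 + f (I(f) = 4 - 5 + f = -1 + f)
O(X) = -66 + 66*X³ (O(X) = 6*((-1 + X*X²)*(5 + 6)) = 6*((-1 + X³)*11) = 6*(-11 + 11*X³) = -66 + 66*X³)
O((l - 1)*1) - 1*247 = (-66 + 66*((6 - 1)*1)³) - 1*247 = (-66 + 66*(5*1)³) - 247 = (-66 + 66*5³) - 247 = (-66 + 66*125) - 247 = (-66 + 8250) - 247 = 8184 - 247 = 7937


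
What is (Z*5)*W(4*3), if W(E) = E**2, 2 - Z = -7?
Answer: 6480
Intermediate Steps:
Z = 9 (Z = 2 - 1*(-7) = 2 + 7 = 9)
(Z*5)*W(4*3) = (9*5)*(4*3)**2 = 45*12**2 = 45*144 = 6480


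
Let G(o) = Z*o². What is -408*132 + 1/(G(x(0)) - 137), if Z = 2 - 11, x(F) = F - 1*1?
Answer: -7862977/146 ≈ -53856.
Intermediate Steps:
x(F) = -1 + F (x(F) = F - 1 = -1 + F)
Z = -9
G(o) = -9*o²
-408*132 + 1/(G(x(0)) - 137) = -408*132 + 1/(-9*(-1 + 0)² - 137) = -53856 + 1/(-9*(-1)² - 137) = -53856 + 1/(-9*1 - 137) = -53856 + 1/(-9 - 137) = -53856 + 1/(-146) = -53856 - 1/146 = -7862977/146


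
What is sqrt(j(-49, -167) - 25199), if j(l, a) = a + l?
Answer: I*sqrt(25415) ≈ 159.42*I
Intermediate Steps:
sqrt(j(-49, -167) - 25199) = sqrt((-167 - 49) - 25199) = sqrt(-216 - 25199) = sqrt(-25415) = I*sqrt(25415)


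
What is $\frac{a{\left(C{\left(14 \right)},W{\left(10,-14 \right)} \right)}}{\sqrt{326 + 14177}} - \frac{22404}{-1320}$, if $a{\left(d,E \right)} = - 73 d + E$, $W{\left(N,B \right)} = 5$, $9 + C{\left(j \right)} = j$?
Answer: $\frac{1867}{110} - \frac{360 \sqrt{14503}}{14503} \approx 13.983$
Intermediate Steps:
$C{\left(j \right)} = -9 + j$
$a{\left(d,E \right)} = E - 73 d$
$\frac{a{\left(C{\left(14 \right)},W{\left(10,-14 \right)} \right)}}{\sqrt{326 + 14177}} - \frac{22404}{-1320} = \frac{5 - 73 \left(-9 + 14\right)}{\sqrt{326 + 14177}} - \frac{22404}{-1320} = \frac{5 - 365}{\sqrt{14503}} - - \frac{1867}{110} = \left(5 - 365\right) \frac{\sqrt{14503}}{14503} + \frac{1867}{110} = - 360 \frac{\sqrt{14503}}{14503} + \frac{1867}{110} = - \frac{360 \sqrt{14503}}{14503} + \frac{1867}{110} = \frac{1867}{110} - \frac{360 \sqrt{14503}}{14503}$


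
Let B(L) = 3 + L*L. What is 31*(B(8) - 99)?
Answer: -992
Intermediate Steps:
B(L) = 3 + L²
31*(B(8) - 99) = 31*((3 + 8²) - 99) = 31*((3 + 64) - 99) = 31*(67 - 99) = 31*(-32) = -992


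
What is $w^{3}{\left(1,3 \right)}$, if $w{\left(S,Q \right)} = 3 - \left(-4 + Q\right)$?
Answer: $64$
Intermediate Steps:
$w{\left(S,Q \right)} = 7 - Q$
$w^{3}{\left(1,3 \right)} = \left(7 - 3\right)^{3} = 4^{3} = 64$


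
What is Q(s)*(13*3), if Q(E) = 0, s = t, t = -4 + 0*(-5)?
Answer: 0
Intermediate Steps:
t = -4 (t = -4 + 0 = -4)
s = -4
Q(s)*(13*3) = 0*(13*3) = 0*39 = 0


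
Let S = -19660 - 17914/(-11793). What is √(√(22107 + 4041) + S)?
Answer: √(-2734000271538 + 278149698*√6537)/11793 ≈ 139.63*I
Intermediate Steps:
S = -231832466/11793 (S = -19660 - 17914*(-1/11793) = -19660 + 17914/11793 = -231832466/11793 ≈ -19658.)
√(√(22107 + 4041) + S) = √(√(22107 + 4041) - 231832466/11793) = √(√26148 - 231832466/11793) = √(2*√6537 - 231832466/11793) = √(-231832466/11793 + 2*√6537)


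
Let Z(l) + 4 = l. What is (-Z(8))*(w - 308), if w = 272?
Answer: 144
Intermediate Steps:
Z(l) = -4 + l
(-Z(8))*(w - 308) = (-(-4 + 8))*(272 - 308) = -1*4*(-36) = -4*(-36) = 144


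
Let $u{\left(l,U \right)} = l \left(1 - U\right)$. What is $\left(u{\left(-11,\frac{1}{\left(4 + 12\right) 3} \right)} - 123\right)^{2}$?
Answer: $\frac{41229241}{2304} \approx 17895.0$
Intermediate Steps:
$\left(u{\left(-11,\frac{1}{\left(4 + 12\right) 3} \right)} - 123\right)^{2} = \left(- 11 \left(1 - \frac{1}{\left(4 + 12\right) 3}\right) - 123\right)^{2} = \left(- 11 \left(1 - \frac{1}{16} \cdot \frac{1}{3}\right) - 123\right)^{2} = \left(- 11 \left(1 - \frac{1}{48}\right) - 123\right)^{2} = \left(\left(-11\right) \frac{47}{48} - 123\right)^{2} = \left(- \frac{517}{48} - 123\right)^{2} = \left(- \frac{6421}{48}\right)^{2} = \frac{41229241}{2304}$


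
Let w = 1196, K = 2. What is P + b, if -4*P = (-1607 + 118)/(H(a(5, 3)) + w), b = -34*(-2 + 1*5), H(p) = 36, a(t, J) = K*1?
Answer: -501167/4928 ≈ -101.70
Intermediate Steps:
a(t, J) = 2 (a(t, J) = 2*1 = 2)
b = -102 (b = -34*(-2 + 5) = -34*3 = -102)
P = 1489/4928 (P = -(-1607 + 118)/(4*(36 + 1196)) = -(-1489)/(4*1232) = -¼*(-1489/1232) = 1489/4928 ≈ 0.30215)
P + b = 1489/4928 - 102 = -501167/4928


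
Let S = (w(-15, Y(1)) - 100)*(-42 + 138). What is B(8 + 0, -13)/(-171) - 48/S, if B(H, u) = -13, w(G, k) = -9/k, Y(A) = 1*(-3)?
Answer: 2693/33174 ≈ 0.081178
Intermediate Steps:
Y(A) = -3
S = -9312 (S = (-9/(-3) - 100)*(-42 + 138) = (-9*(-⅓) - 100)*96 = (3 - 100)*96 = -97*96 = -9312)
B(8 + 0, -13)/(-171) - 48/S = -13/(-171) - 48/(-9312) = -13*(-1/171) - 48*(-1/9312) = 13/171 + 1/194 = 2693/33174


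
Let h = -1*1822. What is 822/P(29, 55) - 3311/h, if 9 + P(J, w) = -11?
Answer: -178933/4555 ≈ -39.283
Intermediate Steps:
P(J, w) = -20 (P(J, w) = -9 - 11 = -20)
h = -1822
822/P(29, 55) - 3311/h = 822/(-20) - 3311/(-1822) = 822*(-1/20) - 3311*(-1/1822) = -411/10 + 3311/1822 = -178933/4555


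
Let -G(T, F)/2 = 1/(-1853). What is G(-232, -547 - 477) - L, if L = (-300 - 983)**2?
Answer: -3050202915/1853 ≈ -1.6461e+6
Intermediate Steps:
G(T, F) = 2/1853 (G(T, F) = -2/(-1853) = -2*(-1/1853) = 2/1853)
L = 1646089 (L = (-1283)**2 = 1646089)
G(-232, -547 - 477) - L = 2/1853 - 1*1646089 = 2/1853 - 1646089 = -3050202915/1853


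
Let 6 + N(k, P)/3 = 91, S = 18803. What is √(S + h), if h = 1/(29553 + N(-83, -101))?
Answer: 5*√515641439/828 ≈ 137.12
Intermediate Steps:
N(k, P) = 255 (N(k, P) = -18 + 3*91 = -18 + 273 = 255)
h = 1/29808 (h = 1/(29553 + 255) = 1/29808 ≈ 3.3548e-5)
√(S + h) = √(18803 + 1/29808) = √(560479825/29808) = 5*√515641439/828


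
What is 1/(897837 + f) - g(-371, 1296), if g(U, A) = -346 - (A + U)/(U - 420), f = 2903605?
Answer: 1036885122153/3006940622 ≈ 344.83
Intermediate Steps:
g(U, A) = -346 - (A + U)/(-420 + U)
1/(897837 + f) - g(-371, 1296) = 1/(897837 + 2903605) - (145320 - 1*1296 - 347*(-371))/(-420 - 371) = 1/3801442 - (145320 - 1296 + 128737)/(-791) = 1/3801442 - (-1)*272761/791 = 1/3801442 - 1*(-272761/791) = 1/3801442 + 272761/791 = 1036885122153/3006940622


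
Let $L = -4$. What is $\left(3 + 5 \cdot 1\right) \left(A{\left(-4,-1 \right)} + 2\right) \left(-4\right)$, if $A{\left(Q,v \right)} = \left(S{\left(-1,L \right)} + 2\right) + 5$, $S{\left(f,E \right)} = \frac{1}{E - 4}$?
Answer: $-284$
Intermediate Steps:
$S{\left(f,E \right)} = \frac{1}{-4 + E}$
$A{\left(Q,v \right)} = \frac{55}{8}$ ($A{\left(Q,v \right)} = \left(\frac{1}{-4 - 4} + 2\right) + 5 = \left(\frac{1}{-8} + 2\right) + 5 = \left(- \frac{1}{8} + 2\right) + 5 = \frac{15}{8} + 5 = \frac{55}{8}$)
$\left(3 + 5 \cdot 1\right) \left(A{\left(-4,-1 \right)} + 2\right) \left(-4\right) = \left(3 + 5 \cdot 1\right) \left(\frac{55}{8} + 2\right) \left(-4\right) = \left(3 + 5\right) \frac{71}{8} \left(-4\right) = 8 \left(- \frac{71}{2}\right) = -284$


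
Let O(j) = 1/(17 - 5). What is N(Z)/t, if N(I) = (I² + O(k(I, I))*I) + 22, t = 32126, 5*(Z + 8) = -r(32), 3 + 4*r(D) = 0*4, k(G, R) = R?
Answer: 49781/19275600 ≈ 0.0025826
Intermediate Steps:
r(D) = -¾ (r(D) = -¾ + (0*4)/4 = -¾ + (¼)*0 = -¾ + 0 = -¾)
Z = -157/20 (Z = -8 + (-1*(-¾))/5 = -8 + (⅕)*(¾) = -8 + 3/20 = -157/20 ≈ -7.8500)
O(j) = 1/12
N(I) = 22 + I² + I/12 (N(I) = (I² + I/12) + 22 = 22 + I² + I/12)
N(Z)/t = (22 + (-157/20)² + (1/12)*(-157/20))/32126 = (22 + 24649/400 - 157/240)*(1/32126) = (49781/600)*(1/32126) = 49781/19275600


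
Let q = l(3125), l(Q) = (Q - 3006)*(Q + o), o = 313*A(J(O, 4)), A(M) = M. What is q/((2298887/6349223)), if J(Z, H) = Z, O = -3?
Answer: 1651648775882/2298887 ≈ 7.1846e+5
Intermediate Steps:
o = -939 (o = 313*(-3) = -939)
l(Q) = (-3006 + Q)*(-939 + Q) (l(Q) = (Q - 3006)*(Q - 939) = (-3006 + Q)*(-939 + Q))
q = 260134 (q = 2822634 + 3125² - 3945*3125 = 2822634 + 9765625 - 12328125 = 260134)
q/((2298887/6349223)) = 260134/((2298887/6349223)) = 260134/((2298887*(1/6349223))) = 260134/(2298887/6349223) = 260134*(6349223/2298887) = 1651648775882/2298887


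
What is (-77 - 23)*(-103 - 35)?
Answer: 13800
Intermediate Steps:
(-77 - 23)*(-103 - 35) = -100*(-138) = 13800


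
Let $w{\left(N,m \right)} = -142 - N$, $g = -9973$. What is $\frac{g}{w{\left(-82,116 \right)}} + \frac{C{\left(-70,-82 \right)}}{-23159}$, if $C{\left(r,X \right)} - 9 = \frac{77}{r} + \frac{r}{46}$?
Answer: $\frac{5312179459}{31959420} \approx 166.22$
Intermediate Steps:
$C{\left(r,X \right)} = 9 + \frac{77}{r} + \frac{r}{46}$ ($C{\left(r,X \right)} = 9 + \left(\frac{77}{r} + \frac{r}{46}\right) = 9 + \frac{77}{r} + \frac{r}{46}$)
$\frac{g}{w{\left(-82,116 \right)}} + \frac{C{\left(-70,-82 \right)}}{-23159} = - \frac{9973}{-142 - -82} + \frac{9 + \frac{77}{-70} + \frac{1}{46} \left(-70\right)}{-23159} = - \frac{9973}{-142 + 82} + \left(9 + 77 \left(- \frac{1}{70}\right) - \frac{35}{23}\right) \left(- \frac{1}{23159}\right) = - \frac{9973}{-60} + \left(9 - \frac{11}{10} - \frac{35}{23}\right) \left(- \frac{1}{23159}\right) = \left(-9973\right) \left(- \frac{1}{60}\right) + \frac{1467}{230} \left(- \frac{1}{23159}\right) = \frac{9973}{60} - \frac{1467}{5326570} = \frac{5312179459}{31959420}$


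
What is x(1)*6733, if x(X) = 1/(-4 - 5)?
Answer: -6733/9 ≈ -748.11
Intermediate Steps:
x(X) = -⅑ (x(X) = 1/(-9) = -⅑)
x(1)*6733 = -⅑*6733 = -6733/9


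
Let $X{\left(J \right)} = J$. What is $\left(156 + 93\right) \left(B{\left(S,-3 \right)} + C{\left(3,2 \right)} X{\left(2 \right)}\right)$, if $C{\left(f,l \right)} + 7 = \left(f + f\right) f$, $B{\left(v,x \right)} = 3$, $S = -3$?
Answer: $6225$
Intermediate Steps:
$C{\left(f,l \right)} = -7 + 2 f^{2}$ ($C{\left(f,l \right)} = -7 + \left(f + f\right) f = -7 + 2 f f = -7 + 2 f^{2}$)
$\left(156 + 93\right) \left(B{\left(S,-3 \right)} + C{\left(3,2 \right)} X{\left(2 \right)}\right) = \left(156 + 93\right) \left(3 + \left(-7 + 2 \cdot 3^{2}\right) 2\right) = 249 \left(3 + \left(-7 + 2 \cdot 9\right) 2\right) = 249 \left(3 + \left(-7 + 18\right) 2\right) = 249 \left(3 + 11 \cdot 2\right) = 249 \left(3 + 22\right) = 249 \cdot 25 = 6225$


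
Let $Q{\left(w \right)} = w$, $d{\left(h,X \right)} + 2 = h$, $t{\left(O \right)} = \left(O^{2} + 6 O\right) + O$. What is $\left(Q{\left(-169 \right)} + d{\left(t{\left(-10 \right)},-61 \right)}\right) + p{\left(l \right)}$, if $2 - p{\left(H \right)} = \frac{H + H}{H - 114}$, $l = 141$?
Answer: $- \frac{1345}{9} \approx -149.44$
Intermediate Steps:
$t{\left(O \right)} = O^{2} + 7 O$
$d{\left(h,X \right)} = -2 + h$
$p{\left(H \right)} = 2 - \frac{2 H}{-114 + H}$ ($p{\left(H \right)} = 2 - \frac{H + H}{H - 114} = 2 - \frac{2 H}{-114 + H}$)
$\left(Q{\left(-169 \right)} + d{\left(t{\left(-10 \right)},-61 \right)}\right) + p{\left(l \right)} = \left(-169 - \left(2 + 10 \left(7 - 10\right)\right)\right) - \frac{228}{-114 + 141} = \left(-169 - -28\right) - \frac{228}{27} = \left(-169 + \left(-2 + 30\right)\right) - \frac{76}{9} = \left(-169 + 28\right) - \frac{76}{9} = -141 - \frac{76}{9} = - \frac{1345}{9}$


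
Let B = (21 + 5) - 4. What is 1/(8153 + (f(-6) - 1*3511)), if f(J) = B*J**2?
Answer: 1/5434 ≈ 0.00018403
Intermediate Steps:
B = 22 (B = 26 - 4 = 22)
f(J) = 22*J**2
1/(8153 + (f(-6) - 1*3511)) = 1/(8153 + (22*(-6)**2 - 1*3511)) = 1/(8153 + (22*36 - 3511)) = 1/(8153 + (792 - 3511)) = 1/(8153 - 2719) = 1/5434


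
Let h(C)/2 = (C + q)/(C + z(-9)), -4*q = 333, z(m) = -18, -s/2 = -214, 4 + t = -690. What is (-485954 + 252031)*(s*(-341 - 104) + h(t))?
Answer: 63442708535313/1424 ≈ 4.4552e+10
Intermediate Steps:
t = -694 (t = -4 - 690 = -694)
s = 428 (s = -2*(-214) = 428)
q = -333/4 (q = -1/4*333 = -333/4 ≈ -83.250)
h(C) = 2*(-333/4 + C)/(-18 + C) (h(C) = 2*((C - 333/4)/(C - 18)) = 2*((-333/4 + C)/(-18 + C)) = 2*(-333/4 + C)/(-18 + C))
(-485954 + 252031)*(s*(-341 - 104) + h(t)) = (-485954 + 252031)*(428*(-341 - 104) + (-333 + 4*(-694))/(2*(-18 - 694))) = -233923*(428*(-445) + (1/2)*(-333 - 2776)/(-712)) = -233923*(-190460 + (1/2)*(-1/712)*(-3109)) = -233923*(-190460 + 3109/1424) = -233923*(-271211931/1424) = 63442708535313/1424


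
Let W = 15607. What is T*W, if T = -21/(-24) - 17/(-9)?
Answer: 3105793/72 ≈ 43136.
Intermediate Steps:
T = 199/72 (T = -21*(-1/24) - 17*(-⅑) = 7/8 + 17/9 = 199/72 ≈ 2.7639)
T*W = (199/72)*15607 = 3105793/72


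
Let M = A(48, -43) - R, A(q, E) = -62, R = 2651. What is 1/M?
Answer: -1/2713 ≈ -0.00036860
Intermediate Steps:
M = -2713 (M = -62 - 1*2651 = -62 - 2651 = -2713)
1/M = 1/(-2713) = -1/2713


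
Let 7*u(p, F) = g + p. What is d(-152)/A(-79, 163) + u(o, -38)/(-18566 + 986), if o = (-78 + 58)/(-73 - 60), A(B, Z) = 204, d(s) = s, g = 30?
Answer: -6912775/9274622 ≈ -0.74534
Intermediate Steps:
o = 20/133 (o = -20/(-133) = -20*(-1/133) = 20/133 ≈ 0.15038)
u(p, F) = 30/7 + p/7 (u(p, F) = (30 + p)/7 = 30/7 + p/7)
d(-152)/A(-79, 163) + u(o, -38)/(-18566 + 986) = -152/204 + (30/7 + (1/7)*(20/133))/(-18566 + 986) = -152*1/204 + (30/7 + 20/931)/(-17580) = -38/51 + (4010/931)*(-1/17580) = -38/51 - 401/1636698 = -6912775/9274622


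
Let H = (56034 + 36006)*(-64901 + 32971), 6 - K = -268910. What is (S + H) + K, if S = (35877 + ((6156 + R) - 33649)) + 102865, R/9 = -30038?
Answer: -2938727377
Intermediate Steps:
R = -270342 (R = 9*(-30038) = -270342)
K = 268916 (K = 6 - 1*(-268910) = 6 + 268910 = 268916)
H = -2938837200 (H = 92040*(-31930) = -2938837200)
S = -159093 (S = (35877 + ((6156 - 270342) - 33649)) + 102865 = (35877 + (-264186 - 33649)) + 102865 = (35877 - 297835) + 102865 = -261958 + 102865 = -159093)
(S + H) + K = (-159093 - 2938837200) + 268916 = -2938996293 + 268916 = -2938727377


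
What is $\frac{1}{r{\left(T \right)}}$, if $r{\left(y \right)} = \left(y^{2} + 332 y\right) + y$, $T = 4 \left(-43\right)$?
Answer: $- \frac{1}{27692} \approx -3.6112 \cdot 10^{-5}$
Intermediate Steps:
$T = -172$
$r{\left(y \right)} = y^{2} + 333 y$
$\frac{1}{r{\left(T \right)}} = \frac{1}{\left(-172\right) \left(333 - 172\right)} = \frac{1}{\left(-172\right) 161} = \frac{1}{-27692} = - \frac{1}{27692}$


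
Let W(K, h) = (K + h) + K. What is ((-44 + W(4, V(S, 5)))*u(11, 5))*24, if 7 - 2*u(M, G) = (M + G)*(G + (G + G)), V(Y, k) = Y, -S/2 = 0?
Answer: 100656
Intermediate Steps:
S = 0 (S = -2*0 = 0)
W(K, h) = h + 2*K
u(M, G) = 7/2 - 3*G*(G + M)/2 (u(M, G) = 7/2 - (M + G)*(G + (G + G))/2 = 7/2 - (G + M)*(G + 2*G)/2 = 7/2 - (G + M)*3*G/2 = 7/2 - 3*G*(G + M)/2)
((-44 + W(4, V(S, 5)))*u(11, 5))*24 = ((-44 + (0 + 2*4))*(7/2 - 3/2*5² - 3/2*5*11))*24 = ((-44 + (0 + 8))*(7/2 - 3/2*25 - 165/2))*24 = ((-44 + 8)*(7/2 - 75/2 - 165/2))*24 = -36*(-233/2)*24 = 4194*24 = 100656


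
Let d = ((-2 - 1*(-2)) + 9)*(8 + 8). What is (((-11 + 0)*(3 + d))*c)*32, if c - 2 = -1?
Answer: -51744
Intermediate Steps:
c = 1 (c = 2 - 1 = 1)
d = 144 (d = ((-2 + 2) + 9)*16 = (0 + 9)*16 = 9*16 = 144)
(((-11 + 0)*(3 + d))*c)*32 = (((-11 + 0)*(3 + 144))*1)*32 = (-11*147*1)*32 = -1617*1*32 = -1617*32 = -51744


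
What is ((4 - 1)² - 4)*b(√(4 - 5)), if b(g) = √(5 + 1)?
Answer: 5*√6 ≈ 12.247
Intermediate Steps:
b(g) = √6
((4 - 1)² - 4)*b(√(4 - 5)) = ((4 - 1)² - 4)*√6 = (3² - 4)*√6 = (9 - 4)*√6 = 5*√6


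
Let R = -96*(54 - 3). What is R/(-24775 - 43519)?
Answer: 2448/34147 ≈ 0.071690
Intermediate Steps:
R = -4896 (R = -96*51 = -4896)
R/(-24775 - 43519) = -4896/(-24775 - 43519) = -4896/(-68294) = -4896*(-1/68294) = 2448/34147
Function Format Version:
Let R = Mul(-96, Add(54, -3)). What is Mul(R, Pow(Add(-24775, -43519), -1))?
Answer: Rational(2448, 34147) ≈ 0.071690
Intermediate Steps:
R = -4896 (R = Mul(-96, 51) = -4896)
Mul(R, Pow(Add(-24775, -43519), -1)) = Mul(-4896, Pow(Add(-24775, -43519), -1)) = Mul(-4896, Pow(-68294, -1)) = Mul(-4896, Rational(-1, 68294)) = Rational(2448, 34147)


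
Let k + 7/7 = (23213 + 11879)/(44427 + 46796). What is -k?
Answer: 56131/91223 ≈ 0.61532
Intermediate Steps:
k = -56131/91223 (k = -1 + (23213 + 11879)/(44427 + 46796) = -1 + 35092/91223 = -56131/91223 ≈ -0.61532)
-k = -1*(-56131/91223) = 56131/91223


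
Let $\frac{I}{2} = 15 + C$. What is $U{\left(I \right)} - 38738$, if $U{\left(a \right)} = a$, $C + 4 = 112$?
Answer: $-38492$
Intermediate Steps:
$C = 108$ ($C = -4 + 112 = 108$)
$I = 246$ ($I = 2 \left(15 + 108\right) = 2 \cdot 123 = 246$)
$U{\left(I \right)} - 38738 = 246 - 38738 = -38492$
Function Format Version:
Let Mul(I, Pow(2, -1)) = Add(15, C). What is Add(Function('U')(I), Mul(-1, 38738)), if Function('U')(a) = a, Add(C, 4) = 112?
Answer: -38492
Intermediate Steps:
C = 108 (C = Add(-4, 112) = 108)
I = 246 (I = Mul(2, Add(15, 108)) = Mul(2, 123) = 246)
Add(Function('U')(I), Mul(-1, 38738)) = Add(246, Mul(-1, 38738)) = Add(246, -38738) = -38492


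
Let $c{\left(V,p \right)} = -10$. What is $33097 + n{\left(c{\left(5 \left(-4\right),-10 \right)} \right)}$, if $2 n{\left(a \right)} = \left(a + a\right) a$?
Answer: $33197$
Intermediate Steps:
$n{\left(a \right)} = a^{2}$ ($n{\left(a \right)} = \frac{\left(a + a\right) a}{2} = \frac{2 a a}{2} = \frac{2 a^{2}}{2} = a^{2}$)
$33097 + n{\left(c{\left(5 \left(-4\right),-10 \right)} \right)} = 33097 + \left(-10\right)^{2} = 33097 + 100 = 33197$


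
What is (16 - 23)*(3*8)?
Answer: -168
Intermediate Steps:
(16 - 23)*(3*8) = -7*24 = -168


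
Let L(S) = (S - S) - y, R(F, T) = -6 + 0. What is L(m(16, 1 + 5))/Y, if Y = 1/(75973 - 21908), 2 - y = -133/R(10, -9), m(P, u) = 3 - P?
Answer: 6541865/6 ≈ 1.0903e+6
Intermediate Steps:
R(F, T) = -6
y = -121/6 (y = 2 - (-133)/(-6) = 2 - (-133)*(-1)/6 = 2 - 1*133/6 = 2 - 133/6 = -121/6 ≈ -20.167)
L(S) = 121/6 (L(S) = (S - S) - 1*(-121/6) = 0 + 121/6 = 121/6)
Y = 1/54065 ≈ 1.8496e-5
L(m(16, 1 + 5))/Y = 121/(6*(1/54065)) = (121/6)*54065 = 6541865/6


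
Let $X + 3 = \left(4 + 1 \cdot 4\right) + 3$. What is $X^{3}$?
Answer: $512$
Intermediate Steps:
$X = 8$ ($X = -3 + \left(\left(4 + 1 \cdot 4\right) + 3\right) = -3 + \left(\left(4 + 4\right) + 3\right) = -3 + \left(8 + 3\right) = -3 + 11 = 8$)
$X^{3} = 8^{3} = 512$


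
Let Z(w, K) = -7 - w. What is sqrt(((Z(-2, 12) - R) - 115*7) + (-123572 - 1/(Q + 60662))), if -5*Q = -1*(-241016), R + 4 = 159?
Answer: I*sqrt(483271113663602)/62294 ≈ 352.9*I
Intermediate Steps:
R = 155 (R = -4 + 159 = 155)
Q = -241016/5 (Q = -(-1)*(-241016)/5 = -1/5*241016 = -241016/5 ≈ -48203.)
sqrt(((Z(-2, 12) - R) - 115*7) + (-123572 - 1/(Q + 60662))) = sqrt((((-7 - 1*(-2)) - 1*155) - 115*7) + (-123572 - 1/(-241016/5 + 60662))) = sqrt((((-7 + 2) - 155) - 805) + (-123572 - 1/62294/5)) = sqrt(((-5 - 155) - 805) + (-123572 - 1*5/62294)) = sqrt((-160 - 805) + (-123572 - 5/62294)) = sqrt(-965 - 7697794173/62294) = sqrt(-7757907883/62294) = I*sqrt(483271113663602)/62294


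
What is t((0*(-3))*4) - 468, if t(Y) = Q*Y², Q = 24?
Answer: -468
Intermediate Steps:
t(Y) = 24*Y²
t((0*(-3))*4) - 468 = 24*((0*(-3))*4)² - 468 = 24*(0*4)² - 468 = 24*0² - 468 = 24*0 - 468 = 0 - 468 = -468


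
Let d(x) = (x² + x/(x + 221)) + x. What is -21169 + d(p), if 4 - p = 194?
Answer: 456781/31 ≈ 14735.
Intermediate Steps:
p = -190 (p = 4 - 1*194 = 4 - 194 = -190)
d(x) = x + x² + x/(221 + x) (d(x) = (x² + x/(221 + x)) + x = x + x² + x/(221 + x))
-21169 + d(p) = -21169 - 190*(222 + (-190)² + 222*(-190))/(221 - 190) = -21169 - 190*(222 + 36100 - 42180)/31 = -21169 - 190*1/31*(-5858) = -21169 + 1113020/31 = 456781/31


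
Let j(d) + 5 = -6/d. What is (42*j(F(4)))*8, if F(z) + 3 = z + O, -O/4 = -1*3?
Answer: -23856/13 ≈ -1835.1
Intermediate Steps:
O = 12 (O = -(-4)*3 = -4*(-3) = 12)
F(z) = 9 + z (F(z) = -3 + (z + 12) = -3 + (12 + z) = 9 + z)
j(d) = -5 - 6/d
(42*j(F(4)))*8 = (42*(-5 - 6/(9 + 4)))*8 = (42*(-5 - 6/13))*8 = (42*(-71/13))*8 = -2982/13*8 = -23856/13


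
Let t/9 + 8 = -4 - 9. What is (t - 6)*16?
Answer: -3120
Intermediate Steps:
t = -189 (t = -72 + 9*(-4 - 9) = -72 + 9*(-13) = -72 - 117 = -189)
(t - 6)*16 = (-189 - 6)*16 = -195*16 = -3120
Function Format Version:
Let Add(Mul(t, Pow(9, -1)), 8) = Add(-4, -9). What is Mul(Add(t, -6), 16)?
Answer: -3120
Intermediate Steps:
t = -189 (t = Add(-72, Mul(9, Add(-4, -9))) = Add(-72, Mul(9, -13)) = Add(-72, -117) = -189)
Mul(Add(t, -6), 16) = Mul(Add(-189, -6), 16) = Mul(-195, 16) = -3120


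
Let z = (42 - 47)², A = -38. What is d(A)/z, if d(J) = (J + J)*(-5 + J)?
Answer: 3268/25 ≈ 130.72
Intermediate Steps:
d(J) = 2*J*(-5 + J) (d(J) = (2*J)*(-5 + J) = 2*J*(-5 + J))
z = 25 (z = (-5)² = 25)
d(A)/z = (2*(-38)*(-5 - 38))/25 = (2*(-38)*(-43))*(1/25) = 3268*(1/25) = 3268/25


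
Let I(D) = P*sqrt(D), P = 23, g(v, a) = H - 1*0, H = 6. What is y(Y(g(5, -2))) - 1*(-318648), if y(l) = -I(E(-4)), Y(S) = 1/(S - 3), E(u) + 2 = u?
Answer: 318648 - 23*I*sqrt(6) ≈ 3.1865e+5 - 56.338*I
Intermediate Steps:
E(u) = -2 + u
g(v, a) = 6 (g(v, a) = 6 - 1*0 = 6 + 0 = 6)
I(D) = 23*sqrt(D)
Y(S) = 1/(-3 + S)
y(l) = -23*I*sqrt(6) (y(l) = -23*sqrt(-2 - 4) = -23*sqrt(-6) = -23*I*sqrt(6))
y(Y(g(5, -2))) - 1*(-318648) = -23*I*sqrt(6) - 1*(-318648) = -23*I*sqrt(6) + 318648 = 318648 - 23*I*sqrt(6)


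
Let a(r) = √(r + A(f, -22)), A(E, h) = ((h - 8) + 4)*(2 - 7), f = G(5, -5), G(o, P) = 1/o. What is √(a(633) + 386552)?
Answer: √(386552 + √763) ≈ 621.75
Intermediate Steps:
f = ⅕ (f = 1/5 = ⅕ ≈ 0.20000)
A(E, h) = 20 - 5*h (A(E, h) = ((-8 + h) + 4)*(-5) = (-4 + h)*(-5) = 20 - 5*h)
a(r) = √(130 + r) (a(r) = √(r + (20 - 5*(-22))) = √(r + (20 + 110)) = √(r + 130) = √(130 + r))
√(a(633) + 386552) = √(√(130 + 633) + 386552) = √(√763 + 386552) = √(386552 + √763)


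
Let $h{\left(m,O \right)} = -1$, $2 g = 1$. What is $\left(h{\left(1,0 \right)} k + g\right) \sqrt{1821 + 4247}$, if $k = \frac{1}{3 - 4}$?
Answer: $3 \sqrt{1517} \approx 116.85$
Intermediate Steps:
$g = \frac{1}{2}$ ($g = \frac{1}{2} \cdot 1 = \frac{1}{2} \approx 0.5$)
$k = -1$ ($k = \frac{1}{-1} = -1$)
$\left(h{\left(1,0 \right)} k + g\right) \sqrt{1821 + 4247} = \left(\left(-1\right) \left(-1\right) + \frac{1}{2}\right) \sqrt{1821 + 4247} = \left(1 + \frac{1}{2}\right) \sqrt{6068} = \frac{3 \cdot 2 \sqrt{1517}}{2} = 3 \sqrt{1517}$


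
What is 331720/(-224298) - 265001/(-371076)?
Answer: -624060161/815996124 ≈ -0.76478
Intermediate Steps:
331720/(-224298) - 265001/(-371076) = 331720*(-1/224298) - 265001*(-1/371076) = -165860/112149 + 265001/371076 = -624060161/815996124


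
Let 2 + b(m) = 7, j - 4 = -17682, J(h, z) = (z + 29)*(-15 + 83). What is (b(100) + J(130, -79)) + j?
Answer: -21073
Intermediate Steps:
J(h, z) = 1972 + 68*z (J(h, z) = (29 + z)*68 = 1972 + 68*z)
j = -17678 (j = 4 - 17682 = -17678)
b(m) = 5 (b(m) = -2 + 7 = 5)
(b(100) + J(130, -79)) + j = (5 + (1972 + 68*(-79))) - 17678 = (5 + (1972 - 5372)) - 17678 = (5 - 3400) - 17678 = -3395 - 17678 = -21073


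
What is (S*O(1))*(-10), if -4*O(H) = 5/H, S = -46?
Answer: -575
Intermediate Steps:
O(H) = -5/(4*H)
(S*O(1))*(-10) = -(-115)/(2*1)*(-10) = -(-115)/2*(-10) = -46*(-5/4)*(-10) = (115/2)*(-10) = -575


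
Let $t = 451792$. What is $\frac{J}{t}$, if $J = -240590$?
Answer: $- \frac{120295}{225896} \approx -0.53252$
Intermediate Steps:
$\frac{J}{t} = - \frac{240590}{451792} = \left(-240590\right) \frac{1}{451792} = - \frac{120295}{225896}$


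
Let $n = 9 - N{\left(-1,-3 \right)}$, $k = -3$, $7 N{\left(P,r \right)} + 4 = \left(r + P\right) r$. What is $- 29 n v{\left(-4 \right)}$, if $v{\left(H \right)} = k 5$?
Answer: $\frac{23925}{7} \approx 3417.9$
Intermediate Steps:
$N{\left(P,r \right)} = - \frac{4}{7} + \frac{r \left(P + r\right)}{7}$ ($N{\left(P,r \right)} = - \frac{4}{7} + \frac{\left(r + P\right) r}{7} = - \frac{4}{7} + \frac{\left(P + r\right) r}{7} = - \frac{4}{7} + \frac{r \left(P + r\right)}{7}$)
$v{\left(H \right)} = -15$ ($v{\left(H \right)} = \left(-3\right) 5 = -15$)
$n = \frac{55}{7}$ ($n = 9 - \left(- \frac{4}{7} + \frac{\left(-3\right)^{2}}{7} + \frac{1}{7} \left(-1\right) \left(-3\right)\right) = 9 - \left(- \frac{4}{7} + \frac{1}{7} \cdot 9 + \frac{3}{7}\right) = 9 - \left(- \frac{4}{7} + \frac{9}{7} + \frac{3}{7}\right) = 9 - \frac{8}{7} = \frac{55}{7} \approx 7.8571$)
$- 29 n v{\left(-4 \right)} = \left(-29\right) \frac{55}{7} \left(-15\right) = \left(- \frac{1595}{7}\right) \left(-15\right) = \frac{23925}{7}$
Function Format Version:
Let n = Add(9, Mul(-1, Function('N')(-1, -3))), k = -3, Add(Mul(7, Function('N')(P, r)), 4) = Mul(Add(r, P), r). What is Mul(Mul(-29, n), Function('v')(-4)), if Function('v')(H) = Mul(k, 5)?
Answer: Rational(23925, 7) ≈ 3417.9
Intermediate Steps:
Function('N')(P, r) = Add(Rational(-4, 7), Mul(Rational(1, 7), r, Add(P, r))) (Function('N')(P, r) = Add(Rational(-4, 7), Mul(Rational(1, 7), Mul(Add(r, P), r))) = Add(Rational(-4, 7), Mul(Rational(1, 7), Mul(Add(P, r), r))) = Add(Rational(-4, 7), Mul(Rational(1, 7), Mul(r, Add(P, r)))) = Add(Rational(-4, 7), Mul(Rational(1, 7), r, Add(P, r))))
Function('v')(H) = -15 (Function('v')(H) = Mul(-3, 5) = -15)
n = Rational(55, 7) (n = Add(9, Mul(-1, Add(Rational(-4, 7), Mul(Rational(1, 7), Pow(-3, 2)), Mul(Rational(1, 7), -1, -3)))) = Add(9, Mul(-1, Add(Rational(-4, 7), Mul(Rational(1, 7), 9), Rational(3, 7)))) = Add(9, Mul(-1, Add(Rational(-4, 7), Rational(9, 7), Rational(3, 7)))) = Add(9, Mul(-1, Rational(8, 7))) = Add(9, Rational(-8, 7)) = Rational(55, 7) ≈ 7.8571)
Mul(Mul(-29, n), Function('v')(-4)) = Mul(Mul(-29, Rational(55, 7)), -15) = Mul(Rational(-1595, 7), -15) = Rational(23925, 7)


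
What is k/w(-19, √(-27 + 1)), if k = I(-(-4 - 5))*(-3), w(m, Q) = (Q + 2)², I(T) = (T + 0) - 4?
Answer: -15/(2 + I*√26)² ≈ 0.36667 + 0.33993*I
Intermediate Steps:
I(T) = -4 + T (I(T) = T - 4 = -4 + T)
w(m, Q) = (2 + Q)²
k = -15 (k = (-4 - (-4 - 5))*(-3) = (-4 - 1*(-9))*(-3) = (-4 + 9)*(-3) = 5*(-3) = -15)
k/w(-19, √(-27 + 1)) = -15/(2 + √(-27 + 1))² = -15/(2 + √(-26))² = -15/(2 + I*√26)²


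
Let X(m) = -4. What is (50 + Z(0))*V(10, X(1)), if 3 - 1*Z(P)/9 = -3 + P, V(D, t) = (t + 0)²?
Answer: 1664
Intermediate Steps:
V(D, t) = t²
Z(P) = 54 - 9*P (Z(P) = 27 - 9*(-3 + P) = 27 + (27 - 9*P) = 54 - 9*P)
(50 + Z(0))*V(10, X(1)) = (50 + (54 - 9*0))*(-4)² = (50 + (54 + 0))*16 = (50 + 54)*16 = 104*16 = 1664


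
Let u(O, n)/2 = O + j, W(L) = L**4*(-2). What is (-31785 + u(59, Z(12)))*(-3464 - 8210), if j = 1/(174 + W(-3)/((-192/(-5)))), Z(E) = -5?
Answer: 2008473724478/5433 ≈ 3.6968e+8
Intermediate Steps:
W(L) = -2*L**4
j = 32/5433 (j = 1/(174 + (-2*(-3)**4)/((-192/(-5)))) = 1/(174 + (-2*81)/((-192*(-1/5)))) = 1/(174 - 162/192/5) = 1/(174 - 162*5/192) = 1/(174 - 135/32) = 1/(5433/32) = 32/5433 ≈ 0.0058899)
u(O, n) = 64/5433 + 2*O (u(O, n) = 2*(O + 32/5433) = 2*(32/5433 + O) = 64/5433 + 2*O)
(-31785 + u(59, Z(12)))*(-3464 - 8210) = (-31785 + (64/5433 + 2*59))*(-3464 - 8210) = (-31785 + (64/5433 + 118))*(-11674) = (-31785 + 641158/5433)*(-11674) = -172046747/5433*(-11674) = 2008473724478/5433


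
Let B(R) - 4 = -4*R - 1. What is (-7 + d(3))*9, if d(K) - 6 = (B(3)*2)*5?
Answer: -819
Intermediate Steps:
B(R) = 3 - 4*R (B(R) = 4 + (-4*R - 1) = 4 + (-1 - 4*R) = 3 - 4*R)
d(K) = -84 (d(K) = 6 + ((3 - 4*3)*2)*5 = 6 + ((3 - 12)*2)*5 = 6 - 9*2*5 = 6 - 18*5 = 6 - 90 = -84)
(-7 + d(3))*9 = (-7 - 84)*9 = -91*9 = -819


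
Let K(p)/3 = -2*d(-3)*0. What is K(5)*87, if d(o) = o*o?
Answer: 0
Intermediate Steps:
d(o) = o²
K(p) = 0 (K(p) = 3*(-2*(-3)²*0) = 3*(-2*9*0) = 3*(-18*0) = 3*0 = 0)
K(5)*87 = 0*87 = 0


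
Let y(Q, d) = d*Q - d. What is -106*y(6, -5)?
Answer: 2650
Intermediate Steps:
y(Q, d) = -d + Q*d (y(Q, d) = Q*d - d = -d + Q*d)
-106*y(6, -5) = -(-530)*(-1 + 6) = -(-530)*5 = -106*(-25) = 2650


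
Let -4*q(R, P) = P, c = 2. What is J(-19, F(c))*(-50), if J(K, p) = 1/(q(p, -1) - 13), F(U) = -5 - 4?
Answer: 200/51 ≈ 3.9216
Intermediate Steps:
q(R, P) = -P/4
F(U) = -9
J(K, p) = -4/51 (J(K, p) = 1/(-1/4*(-1) - 13) = 1/(1/4 - 13) = 1/(-51/4) = -4/51)
J(-19, F(c))*(-50) = -4/51*(-50) = 200/51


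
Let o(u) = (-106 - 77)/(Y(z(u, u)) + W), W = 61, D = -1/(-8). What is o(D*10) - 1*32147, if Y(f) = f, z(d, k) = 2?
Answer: -675148/21 ≈ -32150.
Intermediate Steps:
D = ⅛ (D = -1*(-⅛) = ⅛ ≈ 0.12500)
o(u) = -61/21 (o(u) = (-106 - 77)/(2 + 61) = -183/63 = -183*1/63 = -61/21)
o(D*10) - 1*32147 = -61/21 - 1*32147 = -61/21 - 32147 = -675148/21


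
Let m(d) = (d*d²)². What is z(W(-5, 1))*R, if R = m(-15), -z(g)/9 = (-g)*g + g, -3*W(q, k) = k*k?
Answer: 45562500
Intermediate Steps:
W(q, k) = -k²/3 (W(q, k) = -k*k/3 = -k²/3)
z(g) = -9*g + 9*g² (z(g) = -9*((-g)*g + g) = -9*(-g² + g) = -9*(g - g²) = -9*g + 9*g²)
m(d) = d⁶ (m(d) = (d³)² = d⁶)
R = 11390625 (R = (-15)⁶ = 11390625)
z(W(-5, 1))*R = (9*(-⅓*1²)*(-1 - ⅓*1²))*11390625 = (9*(-⅓*1)*(-1 - ⅓*1))*11390625 = (9*(-⅓)*(-1 - ⅓))*11390625 = (9*(-⅓)*(-4/3))*11390625 = 4*11390625 = 45562500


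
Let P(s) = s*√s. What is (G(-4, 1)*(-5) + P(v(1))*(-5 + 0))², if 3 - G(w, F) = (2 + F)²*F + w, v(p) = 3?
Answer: 775 - 300*√3 ≈ 255.38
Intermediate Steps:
P(s) = s^(3/2)
G(w, F) = 3 - w - F*(2 + F)² (G(w, F) = 3 - ((2 + F)²*F + w) = 3 - (F*(2 + F)² + w) = 3 - (w + F*(2 + F)²) = 3 + (-w - F*(2 + F)²) = 3 - w - F*(2 + F)²)
(G(-4, 1)*(-5) + P(v(1))*(-5 + 0))² = ((3 - 1*(-4) - 1*1*(2 + 1)²)*(-5) + 3^(3/2)*(-5 + 0))² = ((3 + 4 - 1*1*3²)*(-5) + (3*√3)*(-5))² = ((3 + 4 - 1*1*9)*(-5) - 15*√3)² = ((3 + 4 - 9)*(-5) - 15*√3)² = (-2*(-5) - 15*√3)² = (10 - 15*√3)²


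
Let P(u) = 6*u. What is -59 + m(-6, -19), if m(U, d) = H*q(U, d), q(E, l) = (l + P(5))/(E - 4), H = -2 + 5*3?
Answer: -733/10 ≈ -73.300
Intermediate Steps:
H = 13 (H = -2 + 15 = 13)
q(E, l) = (30 + l)/(-4 + E) (q(E, l) = (l + 6*5)/(E - 4) = (l + 30)/(-4 + E) = (30 + l)/(-4 + E))
m(U, d) = 13*(30 + d)/(-4 + U) (m(U, d) = 13*((30 + d)/(-4 + U)) = 13*(30 + d)/(-4 + U))
-59 + m(-6, -19) = -59 + 13*(30 - 19)/(-4 - 6) = -59 + 13*11/(-10) = -59 + 13*(-⅒)*11 = -59 - 143/10 = -733/10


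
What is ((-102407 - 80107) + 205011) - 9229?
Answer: 13268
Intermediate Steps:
((-102407 - 80107) + 205011) - 9229 = (-182514 + 205011) - 9229 = 22497 - 9229 = 13268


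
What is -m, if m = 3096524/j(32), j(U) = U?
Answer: -774131/8 ≈ -96766.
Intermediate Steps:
m = 774131/8 (m = 3096524/32 = 3096524*(1/32) = 774131/8 ≈ 96766.)
-m = -1*774131/8 = -774131/8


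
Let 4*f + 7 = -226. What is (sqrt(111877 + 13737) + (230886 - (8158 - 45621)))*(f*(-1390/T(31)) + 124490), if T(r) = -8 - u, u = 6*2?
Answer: 258563117017/8 + 963533*sqrt(125614)/8 ≈ 3.2363e+10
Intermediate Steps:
f = -233/4 (f = -7/4 + (1/4)*(-226) = -7/4 - 113/2 = -233/4 ≈ -58.250)
u = 12
T(r) = -20 (T(r) = -8 - 1*12 = -8 - 12 = -20)
(sqrt(111877 + 13737) + (230886 - (8158 - 45621)))*(f*(-1390/T(31)) + 124490) = (sqrt(111877 + 13737) + (230886 - (8158 - 45621)))*(-(-161935)/(2*(-20)) + 124490) = (sqrt(125614) + (230886 - 1*(-37463)))*(-(-161935)*(-1)/(2*20) + 124490) = (sqrt(125614) + (230886 + 37463))*(-233/4*139/2 + 124490) = (sqrt(125614) + 268349)*(-32387/8 + 124490) = (268349 + sqrt(125614))*(963533/8) = 258563117017/8 + 963533*sqrt(125614)/8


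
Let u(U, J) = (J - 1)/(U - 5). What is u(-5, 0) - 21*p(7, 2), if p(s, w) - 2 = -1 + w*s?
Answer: -3149/10 ≈ -314.90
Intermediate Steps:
p(s, w) = 1 + s*w (p(s, w) = 2 + (-1 + w*s) = 2 + (-1 + s*w) = 1 + s*w)
u(U, J) = (-1 + J)/(-5 + U)
u(-5, 0) - 21*p(7, 2) = (-1 + 0)/(-5 - 5) - 21*(1 + 7*2) = -1/(-10) - 21*(1 + 14) = -1/10*(-1) - 21*15 = 1/10 - 315 = -3149/10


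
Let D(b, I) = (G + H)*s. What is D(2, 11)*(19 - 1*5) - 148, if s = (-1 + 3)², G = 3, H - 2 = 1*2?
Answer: 244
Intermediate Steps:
H = 4 (H = 2 + 1*2 = 2 + 2 = 4)
s = 4 (s = 2² = 4)
D(b, I) = 28 (D(b, I) = (3 + 4)*4 = 7*4 = 28)
D(2, 11)*(19 - 1*5) - 148 = 28*(19 - 1*5) - 148 = 28*(19 - 5) - 148 = 28*14 - 148 = 392 - 148 = 244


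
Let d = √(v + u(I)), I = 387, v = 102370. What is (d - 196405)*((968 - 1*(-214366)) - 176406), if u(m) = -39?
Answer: -7645653840 + 38928*√102331 ≈ -7.6332e+9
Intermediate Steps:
d = √102331 (d = √(102370 - 39) = √102331 ≈ 319.89)
(d - 196405)*((968 - 1*(-214366)) - 176406) = (√102331 - 196405)*((968 - 1*(-214366)) - 176406) = (-196405 + √102331)*((968 + 214366) - 176406) = (-196405 + √102331)*(215334 - 176406) = (-196405 + √102331)*38928 = -7645653840 + 38928*√102331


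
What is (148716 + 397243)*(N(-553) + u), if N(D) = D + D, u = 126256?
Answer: 68326768850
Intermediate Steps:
N(D) = 2*D
(148716 + 397243)*(N(-553) + u) = (148716 + 397243)*(2*(-553) + 126256) = 545959*(-1106 + 126256) = 545959*125150 = 68326768850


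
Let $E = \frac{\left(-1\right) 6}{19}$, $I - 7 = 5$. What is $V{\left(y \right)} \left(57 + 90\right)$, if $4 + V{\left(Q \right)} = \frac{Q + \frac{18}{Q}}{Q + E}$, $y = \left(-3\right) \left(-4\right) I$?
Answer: $- \frac{458171}{1040} \approx -440.55$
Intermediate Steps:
$I = 12$ ($I = 7 + 5 = 12$)
$E = - \frac{6}{19}$ ($E = \left(-6\right) \frac{1}{19} = - \frac{6}{19} \approx -0.31579$)
$y = 144$ ($y = \left(-3\right) \left(-4\right) 12 = 12 \cdot 12 = 144$)
$V{\left(Q \right)} = -4 + \frac{Q + \frac{18}{Q}}{- \frac{6}{19} + Q}$ ($V{\left(Q \right)} = -4 + \frac{Q + \frac{18}{Q}}{Q - \frac{6}{19}} = -4 + \frac{Q + \frac{18}{Q}}{- \frac{6}{19} + Q}$)
$V{\left(y \right)} \left(57 + 90\right) = \frac{3 \left(114 - 19 \cdot 144^{2} + 8 \cdot 144\right)}{144 \left(-6 + 19 \cdot 144\right)} \left(57 + 90\right) = 3 \cdot \frac{1}{144} \frac{1}{-6 + 2736} \left(114 - 393984 + 1152\right) 147 = 3 \cdot \frac{1}{144} \cdot \frac{1}{2730} \left(114 - 393984 + 1152\right) 147 = 3 \cdot \frac{1}{144} \cdot \frac{1}{2730} \left(-392718\right) 147 = \left(- \frac{65453}{21840}\right) 147 = - \frac{458171}{1040}$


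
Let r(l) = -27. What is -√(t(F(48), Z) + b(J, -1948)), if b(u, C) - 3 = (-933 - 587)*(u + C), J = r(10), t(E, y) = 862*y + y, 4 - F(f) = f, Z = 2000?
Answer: -√4728003 ≈ -2174.4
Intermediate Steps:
F(f) = 4 - f
t(E, y) = 863*y
J = -27
b(u, C) = 3 - 1520*C - 1520*u (b(u, C) = 3 + (-933 - 587)*(u + C) = 3 - 1520*(C + u) = 3 + (-1520*C - 1520*u) = 3 - 1520*C - 1520*u)
-√(t(F(48), Z) + b(J, -1948)) = -√(863*2000 + (3 - 1520*(-1948) - 1520*(-27))) = -√(1726000 + (3 + 2960960 + 41040)) = -√(1726000 + 3002003) = -√4728003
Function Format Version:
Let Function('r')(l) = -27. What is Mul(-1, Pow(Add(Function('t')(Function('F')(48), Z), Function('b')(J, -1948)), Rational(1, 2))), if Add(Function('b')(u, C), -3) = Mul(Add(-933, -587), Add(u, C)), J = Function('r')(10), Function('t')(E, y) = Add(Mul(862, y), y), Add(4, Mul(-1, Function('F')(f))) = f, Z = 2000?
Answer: Mul(-1, Pow(4728003, Rational(1, 2))) ≈ -2174.4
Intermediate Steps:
Function('F')(f) = Add(4, Mul(-1, f))
Function('t')(E, y) = Mul(863, y)
J = -27
Function('b')(u, C) = Add(3, Mul(-1520, C), Mul(-1520, u)) (Function('b')(u, C) = Add(3, Mul(Add(-933, -587), Add(u, C))) = Add(3, Mul(-1520, Add(C, u))) = Add(3, Add(Mul(-1520, C), Mul(-1520, u))) = Add(3, Mul(-1520, C), Mul(-1520, u)))
Mul(-1, Pow(Add(Function('t')(Function('F')(48), Z), Function('b')(J, -1948)), Rational(1, 2))) = Mul(-1, Pow(Add(Mul(863, 2000), Add(3, Mul(-1520, -1948), Mul(-1520, -27))), Rational(1, 2))) = Mul(-1, Pow(Add(1726000, Add(3, 2960960, 41040)), Rational(1, 2))) = Mul(-1, Pow(Add(1726000, 3002003), Rational(1, 2))) = Mul(-1, Pow(4728003, Rational(1, 2)))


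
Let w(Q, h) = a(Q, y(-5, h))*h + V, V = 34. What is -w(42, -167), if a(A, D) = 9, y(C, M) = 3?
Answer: 1469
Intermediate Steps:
w(Q, h) = 34 + 9*h (w(Q, h) = 9*h + 34 = 34 + 9*h)
-w(42, -167) = -(34 + 9*(-167)) = -(34 - 1503) = -1*(-1469) = 1469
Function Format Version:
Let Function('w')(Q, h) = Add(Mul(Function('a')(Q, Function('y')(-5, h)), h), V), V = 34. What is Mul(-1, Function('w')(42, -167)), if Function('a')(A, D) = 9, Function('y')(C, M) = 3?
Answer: 1469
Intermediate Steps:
Function('w')(Q, h) = Add(34, Mul(9, h)) (Function('w')(Q, h) = Add(Mul(9, h), 34) = Add(34, Mul(9, h)))
Mul(-1, Function('w')(42, -167)) = Mul(-1, Add(34, Mul(9, -167))) = Mul(-1, Add(34, -1503)) = Mul(-1, -1469) = 1469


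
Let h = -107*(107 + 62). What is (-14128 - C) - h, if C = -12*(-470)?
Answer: -1685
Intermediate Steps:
C = 5640
h = -18083 (h = -107*169 = -18083)
(-14128 - C) - h = (-14128 - 1*5640) - 1*(-18083) = (-14128 - 5640) + 18083 = -19768 + 18083 = -1685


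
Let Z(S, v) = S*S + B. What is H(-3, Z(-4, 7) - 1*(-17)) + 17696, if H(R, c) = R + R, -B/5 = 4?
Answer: 17690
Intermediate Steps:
B = -20 (B = -5*4 = -20)
Z(S, v) = -20 + S² (Z(S, v) = S*S - 20 = S² - 20 = -20 + S²)
H(R, c) = 2*R
H(-3, Z(-4, 7) - 1*(-17)) + 17696 = 2*(-3) + 17696 = -6 + 17696 = 17690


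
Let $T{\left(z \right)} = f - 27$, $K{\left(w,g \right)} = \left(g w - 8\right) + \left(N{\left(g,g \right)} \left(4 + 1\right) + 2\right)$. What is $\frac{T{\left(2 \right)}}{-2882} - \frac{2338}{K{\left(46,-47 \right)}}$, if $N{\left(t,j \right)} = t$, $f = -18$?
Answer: $\frac{6846251}{6925446} \approx 0.98856$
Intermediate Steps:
$K{\left(w,g \right)} = -6 + 5 g + g w$ ($K{\left(w,g \right)} = \left(g w - 8\right) + \left(g \left(4 + 1\right) + 2\right) = \left(-8 + g w\right) + \left(g 5 + 2\right) = \left(-8 + g w\right) + \left(5 g + 2\right) = \left(-8 + g w\right) + \left(2 + 5 g\right) = -6 + 5 g + g w$)
$T{\left(z \right)} = -45$ ($T{\left(z \right)} = -18 - 27 = -45$)
$\frac{T{\left(2 \right)}}{-2882} - \frac{2338}{K{\left(46,-47 \right)}} = - \frac{45}{-2882} - \frac{2338}{-6 + 5 \left(-47\right) - 2162} = \left(-45\right) \left(- \frac{1}{2882}\right) - \frac{2338}{-6 - 235 - 2162} = \frac{45}{2882} - \frac{2338}{-2403} = \frac{45}{2882} - - \frac{2338}{2403} = \frac{45}{2882} + \frac{2338}{2403} = \frac{6846251}{6925446}$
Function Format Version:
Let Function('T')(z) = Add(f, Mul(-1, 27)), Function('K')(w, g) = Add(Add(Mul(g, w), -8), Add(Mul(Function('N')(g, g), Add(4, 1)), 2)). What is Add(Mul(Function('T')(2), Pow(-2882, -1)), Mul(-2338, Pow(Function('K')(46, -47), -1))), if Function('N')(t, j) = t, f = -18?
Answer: Rational(6846251, 6925446) ≈ 0.98856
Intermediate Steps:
Function('K')(w, g) = Add(-6, Mul(5, g), Mul(g, w)) (Function('K')(w, g) = Add(Add(Mul(g, w), -8), Add(Mul(g, Add(4, 1)), 2)) = Add(Add(-8, Mul(g, w)), Add(Mul(g, 5), 2)) = Add(Add(-8, Mul(g, w)), Add(Mul(5, g), 2)) = Add(Add(-8, Mul(g, w)), Add(2, Mul(5, g))) = Add(-6, Mul(5, g), Mul(g, w)))
Function('T')(z) = -45 (Function('T')(z) = Add(-18, Mul(-1, 27)) = Add(-18, -27) = -45)
Add(Mul(Function('T')(2), Pow(-2882, -1)), Mul(-2338, Pow(Function('K')(46, -47), -1))) = Add(Mul(-45, Pow(-2882, -1)), Mul(-2338, Pow(Add(-6, Mul(5, -47), Mul(-47, 46)), -1))) = Add(Mul(-45, Rational(-1, 2882)), Mul(-2338, Pow(Add(-6, -235, -2162), -1))) = Add(Rational(45, 2882), Mul(-2338, Pow(-2403, -1))) = Add(Rational(45, 2882), Mul(-2338, Rational(-1, 2403))) = Add(Rational(45, 2882), Rational(2338, 2403)) = Rational(6846251, 6925446)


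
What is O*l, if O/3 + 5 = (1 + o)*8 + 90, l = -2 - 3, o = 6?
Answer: -2115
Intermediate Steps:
l = -5
O = 423 (O = -15 + 3*((1 + 6)*8 + 90) = -15 + 3*(7*8 + 90) = -15 + 3*(56 + 90) = -15 + 3*146 = -15 + 438 = 423)
O*l = 423*(-5) = -2115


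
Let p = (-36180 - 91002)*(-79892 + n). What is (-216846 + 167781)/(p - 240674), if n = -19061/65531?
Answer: -3215278515/665835632694872 ≈ -4.8289e-6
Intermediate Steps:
n = -19061/65531 (n = -19061*1/65531 = -19061/65531 ≈ -0.29087)
p = 665851404302766/65531 (p = (-36180 - 91002)*(-79892 - 19061/65531) = -127182*(-5235421713/65531) = 665851404302766/65531 ≈ 1.0161e+10)
(-216846 + 167781)/(p - 240674) = (-216846 + 167781)/(665851404302766/65531 - 240674) = -49065/665835632694872/65531 = -49065*65531/665835632694872 = -3215278515/665835632694872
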